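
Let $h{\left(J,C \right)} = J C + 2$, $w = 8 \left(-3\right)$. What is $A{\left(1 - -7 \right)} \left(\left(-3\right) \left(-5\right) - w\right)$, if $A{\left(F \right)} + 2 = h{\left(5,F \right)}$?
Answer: $1560$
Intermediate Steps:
$w = -24$
$h{\left(J,C \right)} = 2 + C J$ ($h{\left(J,C \right)} = C J + 2 = 2 + C J$)
$A{\left(F \right)} = 5 F$ ($A{\left(F \right)} = -2 + \left(2 + F 5\right) = -2 + \left(2 + 5 F\right) = 5 F$)
$A{\left(1 - -7 \right)} \left(\left(-3\right) \left(-5\right) - w\right) = 5 \left(1 - -7\right) \left(\left(-3\right) \left(-5\right) - -24\right) = 5 \left(1 + 7\right) \left(15 + 24\right) = 5 \cdot 8 \cdot 39 = 40 \cdot 39 = 1560$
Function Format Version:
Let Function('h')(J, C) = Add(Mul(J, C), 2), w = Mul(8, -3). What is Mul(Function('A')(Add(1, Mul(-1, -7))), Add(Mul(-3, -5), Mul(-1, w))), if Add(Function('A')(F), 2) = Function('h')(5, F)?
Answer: 1560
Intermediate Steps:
w = -24
Function('h')(J, C) = Add(2, Mul(C, J)) (Function('h')(J, C) = Add(Mul(C, J), 2) = Add(2, Mul(C, J)))
Function('A')(F) = Mul(5, F) (Function('A')(F) = Add(-2, Add(2, Mul(F, 5))) = Add(-2, Add(2, Mul(5, F))) = Mul(5, F))
Mul(Function('A')(Add(1, Mul(-1, -7))), Add(Mul(-3, -5), Mul(-1, w))) = Mul(Mul(5, Add(1, Mul(-1, -7))), Add(Mul(-3, -5), Mul(-1, -24))) = Mul(Mul(5, Add(1, 7)), Add(15, 24)) = Mul(Mul(5, 8), 39) = Mul(40, 39) = 1560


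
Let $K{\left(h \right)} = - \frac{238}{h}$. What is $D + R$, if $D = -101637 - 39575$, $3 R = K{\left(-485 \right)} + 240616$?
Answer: $- \frac{29588154}{485} \approx -61007.0$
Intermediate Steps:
$R = \frac{38899666}{485}$ ($R = \frac{- \frac{238}{-485} + 240616}{3} = \frac{\left(-238\right) \left(- \frac{1}{485}\right) + 240616}{3} = \frac{\frac{238}{485} + 240616}{3} = \frac{1}{3} \cdot \frac{116698998}{485} = \frac{38899666}{485} \approx 80206.0$)
$D = -141212$
$D + R = -141212 + \frac{38899666}{485} = - \frac{29588154}{485}$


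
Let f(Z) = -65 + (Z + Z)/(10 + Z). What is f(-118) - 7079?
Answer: -192829/27 ≈ -7141.8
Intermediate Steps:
f(Z) = -65 + 2*Z/(10 + Z) (f(Z) = -65 + (2*Z)/(10 + Z) = -65 + 2*Z/(10 + Z))
f(-118) - 7079 = (-650 - 63*(-118))/(10 - 118) - 7079 = (-650 + 7434)/(-108) - 7079 = -1/108*6784 - 7079 = -1696/27 - 7079 = -192829/27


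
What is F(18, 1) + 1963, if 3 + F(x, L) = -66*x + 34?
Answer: 806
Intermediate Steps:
F(x, L) = 31 - 66*x (F(x, L) = -3 + (-66*x + 34) = -3 + (34 - 66*x) = 31 - 66*x)
F(18, 1) + 1963 = (31 - 66*18) + 1963 = (31 - 1188) + 1963 = -1157 + 1963 = 806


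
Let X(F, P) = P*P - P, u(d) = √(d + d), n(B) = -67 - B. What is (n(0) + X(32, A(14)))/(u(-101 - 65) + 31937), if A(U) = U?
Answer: 3672755/1019972301 - 230*I*√83/1019972301 ≈ 0.0036008 - 2.0544e-6*I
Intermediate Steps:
u(d) = √2*√d (u(d) = √(2*d) = √2*√d)
X(F, P) = P² - P
(n(0) + X(32, A(14)))/(u(-101 - 65) + 31937) = ((-67 - 1*0) + 14*(-1 + 14))/(√2*√(-101 - 65) + 31937) = ((-67 + 0) + 14*13)/(√2*√(-166) + 31937) = (-67 + 182)/(√2*(I*√166) + 31937) = 115/(2*I*√83 + 31937) = 115/(31937 + 2*I*√83)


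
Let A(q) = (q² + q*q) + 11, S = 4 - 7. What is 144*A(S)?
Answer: 4176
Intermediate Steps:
S = -3
A(q) = 11 + 2*q² (A(q) = (q² + q²) + 11 = 2*q² + 11 = 11 + 2*q²)
144*A(S) = 144*(11 + 2*(-3)²) = 144*(11 + 2*9) = 144*(11 + 18) = 144*29 = 4176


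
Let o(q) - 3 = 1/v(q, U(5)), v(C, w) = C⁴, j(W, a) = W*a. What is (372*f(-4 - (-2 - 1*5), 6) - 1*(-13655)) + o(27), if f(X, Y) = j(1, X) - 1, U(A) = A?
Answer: 7653813283/531441 ≈ 14402.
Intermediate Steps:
f(X, Y) = -1 + X (f(X, Y) = 1*X - 1 = X - 1 = -1 + X)
o(q) = 3 + q⁻⁴ (o(q) = 3 + 1/(q⁴) = 3 + q⁻⁴)
(372*f(-4 - (-2 - 1*5), 6) - 1*(-13655)) + o(27) = (372*(-1 + (-4 - (-2 - 1*5))) - 1*(-13655)) + (3 + 27⁻⁴) = (372*(-1 + (-4 - (-2 - 5))) + 13655) + (3 + 1/531441) = (372*(-1 + (-4 - 1*(-7))) + 13655) + 1594324/531441 = (372*(-1 + (-4 + 7)) + 13655) + 1594324/531441 = (372*(-1 + 3) + 13655) + 1594324/531441 = (372*2 + 13655) + 1594324/531441 = (744 + 13655) + 1594324/531441 = 14399 + 1594324/531441 = 7653813283/531441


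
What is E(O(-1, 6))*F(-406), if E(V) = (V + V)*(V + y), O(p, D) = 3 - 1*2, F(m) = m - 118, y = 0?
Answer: -1048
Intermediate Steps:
F(m) = -118 + m
O(p, D) = 1 (O(p, D) = 3 - 2 = 1)
E(V) = 2*V² (E(V) = (V + V)*(V + 0) = (2*V)*V = 2*V²)
E(O(-1, 6))*F(-406) = (2*1²)*(-118 - 406) = (2*1)*(-524) = 2*(-524) = -1048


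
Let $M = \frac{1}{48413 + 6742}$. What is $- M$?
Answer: $- \frac{1}{55155} \approx -1.8131 \cdot 10^{-5}$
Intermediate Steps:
$M = \frac{1}{55155} \approx 1.8131 \cdot 10^{-5}$
$- M = \left(-1\right) \frac{1}{55155} = - \frac{1}{55155}$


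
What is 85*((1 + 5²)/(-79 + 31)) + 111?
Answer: 1559/24 ≈ 64.958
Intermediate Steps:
85*((1 + 5²)/(-79 + 31)) + 111 = 85*((1 + 25)/(-48)) + 111 = 85*(26*(-1/48)) + 111 = 85*(-13/24) + 111 = -1105/24 + 111 = 1559/24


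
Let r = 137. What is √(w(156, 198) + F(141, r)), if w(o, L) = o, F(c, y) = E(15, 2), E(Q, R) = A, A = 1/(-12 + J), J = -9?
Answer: 5*√2751/21 ≈ 12.488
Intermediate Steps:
A = -1/21 (A = 1/(-12 - 9) = 1/(-21) = -1/21 ≈ -0.047619)
E(Q, R) = -1/21
F(c, y) = -1/21
√(w(156, 198) + F(141, r)) = √(156 - 1/21) = √(3275/21) = 5*√2751/21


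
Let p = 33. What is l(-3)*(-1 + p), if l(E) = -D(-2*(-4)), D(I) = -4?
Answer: 128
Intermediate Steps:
l(E) = 4 (l(E) = -1*(-4) = 4)
l(-3)*(-1 + p) = 4*(-1 + 33) = 4*32 = 128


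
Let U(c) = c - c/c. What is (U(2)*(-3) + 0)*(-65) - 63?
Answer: 132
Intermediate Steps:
U(c) = -1 + c (U(c) = c - 1*1 = c - 1 = -1 + c)
(U(2)*(-3) + 0)*(-65) - 63 = ((-1 + 2)*(-3) + 0)*(-65) - 63 = (1*(-3) + 0)*(-65) - 63 = (-3 + 0)*(-65) - 63 = -3*(-65) - 63 = 195 - 63 = 132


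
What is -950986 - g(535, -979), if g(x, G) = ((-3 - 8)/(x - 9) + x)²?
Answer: -342300399737/276676 ≈ -1.2372e+6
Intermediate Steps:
g(x, G) = (x - 11/(-9 + x))² (g(x, G) = (-11/(-9 + x) + x)² = (x - 11/(-9 + x))²)
-950986 - g(535, -979) = -950986 - (11 - 1*535² + 9*535)²/(-9 + 535)² = -950986 - (11 - 1*286225 + 4815)²/526² = -950986 - (11 - 286225 + 4815)²/276676 = -950986 - (-281399)²/276676 = -950986 - 79185397201/276676 = -342300399737/276676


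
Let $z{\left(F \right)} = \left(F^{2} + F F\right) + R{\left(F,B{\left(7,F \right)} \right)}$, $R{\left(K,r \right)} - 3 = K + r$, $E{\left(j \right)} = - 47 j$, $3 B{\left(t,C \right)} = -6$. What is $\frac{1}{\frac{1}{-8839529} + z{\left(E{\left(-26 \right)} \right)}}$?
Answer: $\frac{8839529}{26410665190438} \approx 3.347 \cdot 10^{-7}$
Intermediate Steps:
$B{\left(t,C \right)} = -2$ ($B{\left(t,C \right)} = \frac{1}{3} \left(-6\right) = -2$)
$R{\left(K,r \right)} = 3 + K + r$ ($R{\left(K,r \right)} = 3 + \left(K + r\right) = 3 + K + r$)
$z{\left(F \right)} = 1 + F + 2 F^{2}$ ($z{\left(F \right)} = \left(F^{2} + F F\right) + \left(3 + F - 2\right) = \left(F^{2} + F^{2}\right) + \left(1 + F\right) = 2 F^{2} + \left(1 + F\right) = 1 + F + 2 F^{2}$)
$\frac{1}{\frac{1}{-8839529} + z{\left(E{\left(-26 \right)} \right)}} = \frac{1}{\frac{1}{-8839529} + \left(1 - -1222 + 2 \left(\left(-47\right) \left(-26\right)\right)^{2}\right)} = \frac{1}{- \frac{1}{8839529} + \left(1 + 1222 + 2 \cdot 1222^{2}\right)} = \frac{1}{- \frac{1}{8839529} + \left(1 + 1222 + 2 \cdot 1493284\right)} = \frac{1}{- \frac{1}{8839529} + \left(1 + 1222 + 2986568\right)} = \frac{1}{- \frac{1}{8839529} + 2987791} = \frac{1}{\frac{26410665190438}{8839529}} = \frac{8839529}{26410665190438}$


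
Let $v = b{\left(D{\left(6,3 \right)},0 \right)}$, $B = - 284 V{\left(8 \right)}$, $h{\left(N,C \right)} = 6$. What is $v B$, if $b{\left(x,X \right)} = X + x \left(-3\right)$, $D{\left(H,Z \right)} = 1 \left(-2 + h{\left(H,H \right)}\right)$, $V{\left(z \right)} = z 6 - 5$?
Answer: $146544$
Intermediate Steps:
$V{\left(z \right)} = -5 + 6 z$ ($V{\left(z \right)} = 6 z - 5 = -5 + 6 z$)
$B = -12212$ ($B = - 284 \left(-5 + 6 \cdot 8\right) = - 284 \left(-5 + 48\right) = \left(-284\right) 43 = -12212$)
$D{\left(H,Z \right)} = 4$ ($D{\left(H,Z \right)} = 1 \left(-2 + 6\right) = 1 \cdot 4 = 4$)
$b{\left(x,X \right)} = X - 3 x$
$v = -12$ ($v = 0 - 12 = -12$)
$v B = \left(-12\right) \left(-12212\right) = 146544$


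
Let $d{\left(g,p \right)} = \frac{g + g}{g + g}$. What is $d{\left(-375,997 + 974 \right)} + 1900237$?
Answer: $1900238$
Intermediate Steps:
$d{\left(g,p \right)} = 1$ ($d{\left(g,p \right)} = \frac{2 g}{2 g} = 2 g \frac{1}{2 g} = 1$)
$d{\left(-375,997 + 974 \right)} + 1900237 = 1 + 1900237 = 1900238$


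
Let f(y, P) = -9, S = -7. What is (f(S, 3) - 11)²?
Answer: 400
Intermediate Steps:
(f(S, 3) - 11)² = (-9 - 11)² = (-20)² = 400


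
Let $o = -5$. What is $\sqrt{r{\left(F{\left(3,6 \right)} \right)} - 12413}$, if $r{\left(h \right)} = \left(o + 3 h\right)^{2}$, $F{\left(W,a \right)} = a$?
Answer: $2 i \sqrt{3061} \approx 110.65 i$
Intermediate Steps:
$r{\left(h \right)} = \left(-5 + 3 h\right)^{2}$
$\sqrt{r{\left(F{\left(3,6 \right)} \right)} - 12413} = \sqrt{\left(-5 + 3 \cdot 6\right)^{2} - 12413} = \sqrt{\left(-5 + 18\right)^{2} - 12413} = \sqrt{13^{2} - 12413} = \sqrt{169 - 12413} = \sqrt{-12244} = 2 i \sqrt{3061}$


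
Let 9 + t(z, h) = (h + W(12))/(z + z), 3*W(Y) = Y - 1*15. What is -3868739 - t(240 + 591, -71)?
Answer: -1071638198/277 ≈ -3.8687e+6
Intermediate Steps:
W(Y) = -5 + Y/3 (W(Y) = (Y - 1*15)/3 = (Y - 15)/3 = (-15 + Y)/3 = -5 + Y/3)
t(z, h) = -9 + (-1 + h)/(2*z) (t(z, h) = -9 + (h + (-5 + (1/3)*12))/(z + z) = -9 + (h + (-5 + 4))/((2*z)) = -9 + (h - 1)*(1/(2*z)) = -9 + (-1 + h)*(1/(2*z)) = -9 + (-1 + h)/(2*z))
-3868739 - t(240 + 591, -71) = -3868739 - (-1 - 71 - 18*(240 + 591))/(2*(240 + 591)) = -3868739 - (-1 - 71 - 18*831)/(2*831) = -3868739 - (-1 - 71 - 14958)/(2*831) = -3868739 - (-15030)/(2*831) = -3868739 - 1*(-2505/277) = -3868739 + 2505/277 = -1071638198/277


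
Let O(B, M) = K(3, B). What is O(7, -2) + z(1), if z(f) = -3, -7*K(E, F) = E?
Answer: -24/7 ≈ -3.4286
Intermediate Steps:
K(E, F) = -E/7
O(B, M) = -3/7 (O(B, M) = -1/7*3 = -3/7)
O(7, -2) + z(1) = -3/7 - 3 = -24/7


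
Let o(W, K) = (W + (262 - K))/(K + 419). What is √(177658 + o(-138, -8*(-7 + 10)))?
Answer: √27719147910/395 ≈ 421.50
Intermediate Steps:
o(W, K) = (262 + W - K)/(419 + K)
√(177658 + o(-138, -8*(-7 + 10))) = √(177658 + (262 - 138 - (-8)*(-7 + 10))/(419 - 8*(-7 + 10))) = √(177658 + (262 - 138 - (-8)*3)/(419 - 8*3)) = √(177658 + (262 - 138 - 1*(-24))/(419 - 24)) = √(177658 + (262 - 138 + 24)/395) = √(177658 + (1/395)*148) = √(177658 + 148/395) = √(70175058/395) = √27719147910/395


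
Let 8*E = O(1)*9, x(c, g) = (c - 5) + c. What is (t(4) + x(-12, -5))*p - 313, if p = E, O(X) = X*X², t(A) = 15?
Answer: -1315/4 ≈ -328.75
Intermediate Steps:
x(c, g) = -5 + 2*c (x(c, g) = (-5 + c) + c = -5 + 2*c)
O(X) = X³
E = 9/8 (E = (1³*9)/8 = (1*9)/8 = (⅛)*9 = 9/8 ≈ 1.1250)
p = 9/8 ≈ 1.1250
(t(4) + x(-12, -5))*p - 313 = (15 + (-5 + 2*(-12)))*(9/8) - 313 = (15 + (-5 - 24))*(9/8) - 313 = (15 - 29)*(9/8) - 313 = -14*9/8 - 313 = -63/4 - 313 = -1315/4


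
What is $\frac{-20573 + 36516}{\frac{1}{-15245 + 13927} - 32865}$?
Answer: $- \frac{21012874}{43316071} \approx -0.48511$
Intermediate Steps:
$\frac{-20573 + 36516}{\frac{1}{-15245 + 13927} - 32865} = \frac{15943}{\frac{1}{-1318} - 32865} = \frac{15943}{- \frac{1}{1318} - 32865} = \frac{15943}{- \frac{43316071}{1318}} = 15943 \left(- \frac{1318}{43316071}\right) = - \frac{21012874}{43316071}$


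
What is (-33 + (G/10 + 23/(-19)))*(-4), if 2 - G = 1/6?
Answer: 38791/285 ≈ 136.11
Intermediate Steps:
G = 11/6 (G = 2 - 1/6 = 2 - 1*⅙ = 2 - ⅙ = 11/6 ≈ 1.8333)
(-33 + (G/10 + 23/(-19)))*(-4) = (-33 + ((11/6)/10 + 23/(-19)))*(-4) = (-33 + ((11/6)*(⅒) + 23*(-1/19)))*(-4) = (-33 + (11/60 - 23/19))*(-4) = (-33 - 1171/1140)*(-4) = -38791/1140*(-4) = 38791/285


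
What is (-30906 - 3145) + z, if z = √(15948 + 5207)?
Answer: -34051 + √21155 ≈ -33906.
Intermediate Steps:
z = √21155 ≈ 145.45
(-30906 - 3145) + z = (-30906 - 3145) + √21155 = -34051 + √21155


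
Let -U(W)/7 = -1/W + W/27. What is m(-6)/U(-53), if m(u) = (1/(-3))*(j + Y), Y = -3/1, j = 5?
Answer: -477/9737 ≈ -0.048988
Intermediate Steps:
Y = -3 (Y = -3*1 = -3)
m(u) = -2/3 (m(u) = (1/(-3))*(5 - 3) = (1*(-1/3))*2 = -1/3*2 = -2/3)
U(W) = 7/W - 7*W/27 (U(W) = -7*(-1/W + W/27) = 7/W - 7*W/27)
m(-6)/U(-53) = -2/(3*(7/(-53) - 7/27*(-53))) = -2/(3*(7*(-1/53) + 371/27)) = -2/(3*(-7/53 + 371/27)) = -2/(3*19474/1431) = -2/3*1431/19474 = -477/9737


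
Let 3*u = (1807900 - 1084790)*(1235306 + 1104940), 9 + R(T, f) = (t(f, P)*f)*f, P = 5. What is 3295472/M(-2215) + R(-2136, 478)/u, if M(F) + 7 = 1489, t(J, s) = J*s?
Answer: 929463722770747211/417987055409820 ≈ 2223.7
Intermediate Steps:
R(T, f) = -9 + 5*f³ (R(T, f) = -9 + ((f*5)*f)*f = -9 + ((5*f)*f)*f = -9 + (5*f²)*f = -9 + 5*f³)
u = 564085095020 (u = ((1807900 - 1084790)*(1235306 + 1104940))/3 = (723110*2340246)/3 = (⅓)*1692255285060 = 564085095020)
M(F) = 1482 (M(F) = -7 + 1489 = 1482)
3295472/M(-2215) + R(-2136, 478)/u = 3295472/1482 + (-9 + 5*478³)/564085095020 = 3295472*(1/1482) + (-9 + 5*109215352)*(1/564085095020) = 1647736/741 + (-9 + 546076760)*(1/564085095020) = 1647736/741 + 546076751*(1/564085095020) = 1647736/741 + 546076751/564085095020 = 929463722770747211/417987055409820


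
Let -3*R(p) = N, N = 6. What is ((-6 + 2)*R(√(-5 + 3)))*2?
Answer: 16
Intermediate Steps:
R(p) = -2 (R(p) = -⅓*6 = -2)
((-6 + 2)*R(√(-5 + 3)))*2 = ((-6 + 2)*(-2))*2 = -4*(-2)*2 = 8*2 = 16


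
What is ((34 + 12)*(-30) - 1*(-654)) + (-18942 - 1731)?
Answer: -21399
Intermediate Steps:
((34 + 12)*(-30) - 1*(-654)) + (-18942 - 1731) = (46*(-30) + 654) - 20673 = (-1380 + 654) - 20673 = -726 - 20673 = -21399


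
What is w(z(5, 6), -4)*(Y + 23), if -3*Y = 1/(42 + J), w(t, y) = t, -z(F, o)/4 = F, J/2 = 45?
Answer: -45535/99 ≈ -459.95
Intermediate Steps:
J = 90 (J = 2*45 = 90)
z(F, o) = -4*F
Y = -1/396 (Y = -1/(3*(42 + 90)) = -1/3/132 = -1/3*1/132 = -1/396 ≈ -0.0025253)
w(z(5, 6), -4)*(Y + 23) = (-4*5)*(-1/396 + 23) = -20*9107/396 = -45535/99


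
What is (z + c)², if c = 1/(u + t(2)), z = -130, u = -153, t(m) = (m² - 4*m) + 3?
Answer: 400840441/23716 ≈ 16902.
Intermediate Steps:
t(m) = 3 + m² - 4*m
c = -1/154 (c = 1/(-153 + (3 + 2² - 4*2)) = 1/(-153 + (3 + 4 - 8)) = 1/(-153 - 1) = 1/(-154) = -1/154 ≈ -0.0064935)
(z + c)² = (-130 - 1/154)² = (-20021/154)² = 400840441/23716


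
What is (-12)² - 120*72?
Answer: -8496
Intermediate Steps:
(-12)² - 120*72 = 144 - 8640 = -8496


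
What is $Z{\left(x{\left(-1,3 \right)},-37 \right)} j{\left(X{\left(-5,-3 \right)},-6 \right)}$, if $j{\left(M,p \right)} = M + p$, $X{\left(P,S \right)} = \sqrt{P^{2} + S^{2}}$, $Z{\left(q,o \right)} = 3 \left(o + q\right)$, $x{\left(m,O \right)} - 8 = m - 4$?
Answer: $612 - 102 \sqrt{34} \approx 17.243$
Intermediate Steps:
$x{\left(m,O \right)} = 4 + m$ ($x{\left(m,O \right)} = 8 + \left(m - 4\right) = 8 + \left(-4 + m\right) = 4 + m$)
$Z{\left(q,o \right)} = 3 o + 3 q$
$Z{\left(x{\left(-1,3 \right)},-37 \right)} j{\left(X{\left(-5,-3 \right)},-6 \right)} = \left(3 \left(-37\right) + 3 \left(4 - 1\right)\right) \left(\sqrt{\left(-5\right)^{2} + \left(-3\right)^{2}} - 6\right) = \left(-111 + 3 \cdot 3\right) \left(\sqrt{25 + 9} - 6\right) = \left(-111 + 9\right) \left(\sqrt{34} - 6\right) = - 102 \left(-6 + \sqrt{34}\right) = 612 - 102 \sqrt{34}$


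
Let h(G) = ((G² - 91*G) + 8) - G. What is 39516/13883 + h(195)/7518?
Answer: 576032407/104372394 ≈ 5.5190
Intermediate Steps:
h(G) = 8 + G² - 92*G (h(G) = (8 + G² - 91*G) - G = 8 + G² - 92*G)
39516/13883 + h(195)/7518 = 39516/13883 + (8 + 195² - 92*195)/7518 = 39516*(1/13883) + (8 + 38025 - 17940)*(1/7518) = 39516/13883 + 20093*(1/7518) = 39516/13883 + 20093/7518 = 576032407/104372394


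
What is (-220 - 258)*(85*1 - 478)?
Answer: 187854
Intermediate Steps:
(-220 - 258)*(85*1 - 478) = -478*(85 - 478) = -478*(-393) = 187854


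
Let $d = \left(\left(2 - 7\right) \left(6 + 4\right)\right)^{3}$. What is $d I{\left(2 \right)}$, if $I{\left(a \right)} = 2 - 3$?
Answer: $125000$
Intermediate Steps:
$I{\left(a \right)} = -1$
$d = -125000$ ($d = \left(\left(-5\right) 10\right)^{3} = \left(-50\right)^{3} = -125000$)
$d I{\left(2 \right)} = \left(-125000\right) \left(-1\right) = 125000$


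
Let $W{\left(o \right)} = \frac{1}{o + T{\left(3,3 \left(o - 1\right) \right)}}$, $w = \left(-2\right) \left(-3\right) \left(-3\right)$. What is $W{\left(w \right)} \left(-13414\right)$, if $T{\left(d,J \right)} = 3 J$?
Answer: $\frac{13414}{189} \approx 70.974$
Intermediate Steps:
$w = -18$ ($w = 6 \left(-3\right) = -18$)
$W{\left(o \right)} = \frac{1}{-9 + 10 o}$ ($W{\left(o \right)} = \frac{1}{o + 3 \cdot 3 \left(o - 1\right)} = \frac{1}{o + 3 \cdot 3 \left(-1 + o\right)} = \frac{1}{o + 3 \left(-3 + 3 o\right)} = \frac{1}{o + \left(-9 + 9 o\right)} = \frac{1}{-9 + 10 o}$)
$W{\left(w \right)} \left(-13414\right) = \frac{1}{-9 + 10 \left(-18\right)} \left(-13414\right) = \frac{1}{-9 - 180} \left(-13414\right) = \frac{1}{-189} \left(-13414\right) = \left(- \frac{1}{189}\right) \left(-13414\right) = \frac{13414}{189}$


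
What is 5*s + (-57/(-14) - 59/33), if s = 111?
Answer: 257465/462 ≈ 557.28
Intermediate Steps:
5*s + (-57/(-14) - 59/33) = 5*111 + (-57/(-14) - 59/33) = 555 + (-57*(-1/14) - 59*1/33) = 555 + (57/14 - 59/33) = 555 + 1055/462 = 257465/462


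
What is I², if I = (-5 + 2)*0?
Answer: 0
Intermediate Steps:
I = 0 (I = -3*0 = 0)
I² = 0² = 0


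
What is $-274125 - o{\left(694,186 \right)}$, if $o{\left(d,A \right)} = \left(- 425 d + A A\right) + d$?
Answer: $-14465$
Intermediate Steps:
$o{\left(d,A \right)} = A^{2} - 424 d$ ($o{\left(d,A \right)} = \left(- 425 d + A^{2}\right) + d = \left(A^{2} - 425 d\right) + d = A^{2} - 424 d$)
$-274125 - o{\left(694,186 \right)} = -274125 - \left(186^{2} - 294256\right) = -274125 - \left(34596 - 294256\right) = -274125 - -259660 = -274125 + 259660 = -14465$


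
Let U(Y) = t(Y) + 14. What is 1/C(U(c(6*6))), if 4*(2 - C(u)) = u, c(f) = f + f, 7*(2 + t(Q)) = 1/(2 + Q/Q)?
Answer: -84/85 ≈ -0.98824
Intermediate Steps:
t(Q) = -41/21 (t(Q) = -2 + 1/(7*(2 + Q/Q)) = -2 + 1/(7*(2 + 1)) = -2 + (⅐)/3 = -2 + (⅐)*(⅓) = -2 + 1/21 = -41/21)
c(f) = 2*f
U(Y) = 253/21 (U(Y) = -41/21 + 14 = 253/21)
C(u) = 2 - u/4
1/C(U(c(6*6))) = 1/(2 - ¼*253/21) = 1/(2 - 253/84) = 1/(-85/84) = -84/85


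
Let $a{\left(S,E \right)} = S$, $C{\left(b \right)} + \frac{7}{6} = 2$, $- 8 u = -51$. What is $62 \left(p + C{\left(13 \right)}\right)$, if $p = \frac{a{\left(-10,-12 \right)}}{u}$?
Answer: $- \frac{775}{17} \approx -45.588$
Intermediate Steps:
$u = \frac{51}{8}$ ($u = \left(- \frac{1}{8}\right) \left(-51\right) = \frac{51}{8} \approx 6.375$)
$C{\left(b \right)} = \frac{5}{6}$ ($C{\left(b \right)} = - \frac{7}{6} + 2 = \frac{5}{6}$)
$p = - \frac{80}{51}$ ($p = - \frac{10}{\frac{51}{8}} = \left(-10\right) \frac{8}{51} = - \frac{80}{51} \approx -1.5686$)
$62 \left(p + C{\left(13 \right)}\right) = 62 \left(- \frac{80}{51} + \frac{5}{6}\right) = 62 \left(- \frac{25}{34}\right) = - \frac{775}{17}$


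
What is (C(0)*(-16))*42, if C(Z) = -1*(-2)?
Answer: -1344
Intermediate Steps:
C(Z) = 2
(C(0)*(-16))*42 = (2*(-16))*42 = -32*42 = -1344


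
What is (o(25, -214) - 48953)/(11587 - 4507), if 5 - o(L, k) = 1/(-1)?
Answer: -48947/7080 ≈ -6.9134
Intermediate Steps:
o(L, k) = 6 (o(L, k) = 5 - 1/(-1) = 5 - 1*(-1) = 5 + 1 = 6)
(o(25, -214) - 48953)/(11587 - 4507) = (6 - 48953)/(11587 - 4507) = -48947/7080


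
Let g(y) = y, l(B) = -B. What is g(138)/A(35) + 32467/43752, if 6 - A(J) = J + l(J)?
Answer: 1038763/43752 ≈ 23.742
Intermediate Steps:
A(J) = 6 (A(J) = 6 - (J - J) = 6 - 1*0 = 6 + 0 = 6)
g(138)/A(35) + 32467/43752 = 138/6 + 32467/43752 = 138*(⅙) + 32467*(1/43752) = 23 + 32467/43752 = 1038763/43752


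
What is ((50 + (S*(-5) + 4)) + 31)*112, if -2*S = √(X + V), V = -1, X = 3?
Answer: 9520 + 280*√2 ≈ 9916.0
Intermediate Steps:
S = -√2/2 (S = -√(3 - 1)/2 = -√2/2 ≈ -0.70711)
((50 + (S*(-5) + 4)) + 31)*112 = ((50 + (-√2/2*(-5) + 4)) + 31)*112 = ((50 + (5*√2/2 + 4)) + 31)*112 = ((50 + (4 + 5*√2/2)) + 31)*112 = ((54 + 5*√2/2) + 31)*112 = (85 + 5*√2/2)*112 = 9520 + 280*√2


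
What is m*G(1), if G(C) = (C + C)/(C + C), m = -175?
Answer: -175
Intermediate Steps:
G(C) = 1 (G(C) = (2*C)/((2*C)) = (2*C)*(1/(2*C)) = 1)
m*G(1) = -175*1 = -175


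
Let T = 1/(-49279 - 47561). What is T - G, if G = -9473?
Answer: 917365319/96840 ≈ 9473.0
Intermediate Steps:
T = -1/96840 (T = 1/(-96840) = -1/96840 ≈ -1.0326e-5)
T - G = -1/96840 - 1*(-9473) = -1/96840 + 9473 = 917365319/96840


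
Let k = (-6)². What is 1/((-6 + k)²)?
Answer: 1/900 ≈ 0.0011111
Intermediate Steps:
k = 36
1/((-6 + k)²) = 1/((-6 + 36)²) = 1/(30²) = 1/900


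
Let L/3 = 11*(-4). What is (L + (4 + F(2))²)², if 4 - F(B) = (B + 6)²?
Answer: 9024016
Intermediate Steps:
L = -132 (L = 3*(11*(-4)) = 3*(-44) = -132)
F(B) = 4 - (6 + B)² (F(B) = 4 - (B + 6)² = 4 - (6 + B)²)
(L + (4 + F(2))²)² = (-132 + (4 + (4 - (6 + 2)²))²)² = (-132 + (4 + (4 - 1*8²))²)² = (-132 + (4 + (4 - 1*64))²)² = (-132 + (4 + (4 - 64))²)² = (-132 + (4 - 60)²)² = (-132 + (-56)²)² = (-132 + 3136)² = 3004² = 9024016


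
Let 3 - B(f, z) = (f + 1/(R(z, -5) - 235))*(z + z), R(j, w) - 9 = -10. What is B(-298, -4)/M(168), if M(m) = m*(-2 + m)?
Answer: -46827/548464 ≈ -0.085378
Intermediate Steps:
R(j, w) = -1 (R(j, w) = 9 - 10 = -1)
B(f, z) = 3 - 2*z*(-1/236 + f) (B(f, z) = 3 - (f + 1/(-1 - 235))*(z + z) = 3 - (f + 1/(-236))*2*z = 3 - (f - 1/236)*2*z = 3 - (-1/236 + f)*2*z = 3 - 2*z*(-1/236 + f))
B(-298, -4)/M(168) = (3 + (1/118)*(-4) - 2*(-298)*(-4))/((168*(-2 + 168))) = (3 - 2/59 - 2384)/((168*166)) = -140481/59/27888 = -140481/59*1/27888 = -46827/548464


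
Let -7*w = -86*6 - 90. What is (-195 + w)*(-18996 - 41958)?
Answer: 46264086/7 ≈ 6.6092e+6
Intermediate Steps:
w = 606/7 (w = -(-86*6 - 90)/7 = -(-516 - 90)/7 = -⅐*(-606) = 606/7 ≈ 86.571)
(-195 + w)*(-18996 - 41958) = (-195 + 606/7)*(-18996 - 41958) = -759/7*(-60954) = 46264086/7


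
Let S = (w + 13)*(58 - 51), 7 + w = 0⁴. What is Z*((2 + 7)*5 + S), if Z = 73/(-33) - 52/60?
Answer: -14732/55 ≈ -267.85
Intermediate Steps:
w = -7 (w = -7 + 0⁴ = -7 + 0 = -7)
Z = -508/165 (Z = 73*(-1/33) - 52*1/60 = -73/33 - 13/15 = -508/165 ≈ -3.0788)
S = 42 (S = (-7 + 13)*(58 - 51) = 6*7 = 42)
Z*((2 + 7)*5 + S) = -508*((2 + 7)*5 + 42)/165 = -508*(9*5 + 42)/165 = -508*(45 + 42)/165 = -508/165*87 = -14732/55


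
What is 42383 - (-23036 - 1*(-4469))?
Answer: 60950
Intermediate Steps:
42383 - (-23036 - 1*(-4469)) = 42383 - (-23036 + 4469) = 42383 - 1*(-18567) = 42383 + 18567 = 60950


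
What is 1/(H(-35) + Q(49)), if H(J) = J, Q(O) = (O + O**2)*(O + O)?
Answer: 1/240065 ≈ 4.1655e-6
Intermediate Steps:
Q(O) = 2*O*(O + O**2) (Q(O) = (O + O**2)*(2*O) = 2*O*(O + O**2))
1/(H(-35) + Q(49)) = 1/(-35 + 2*49**2*(1 + 49)) = 1/(-35 + 2*2401*50) = 1/(-35 + 240100) = 1/240065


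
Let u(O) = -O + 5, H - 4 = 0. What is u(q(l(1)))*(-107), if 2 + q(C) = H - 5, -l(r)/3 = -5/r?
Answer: -856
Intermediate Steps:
H = 4 (H = 4 + 0 = 4)
l(r) = 15/r (l(r) = -(-15)/r = 15/r)
q(C) = -3 (q(C) = -2 + (4 - 5) = -2 - 1 = -3)
u(O) = 5 - O
u(q(l(1)))*(-107) = (5 - 1*(-3))*(-107) = (5 + 3)*(-107) = 8*(-107) = -856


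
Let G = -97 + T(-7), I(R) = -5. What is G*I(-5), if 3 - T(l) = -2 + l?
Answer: 425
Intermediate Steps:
T(l) = 5 - l (T(l) = 3 - (-2 + l) = 3 + (2 - l) = 5 - l)
G = -85 (G = -97 + (5 - 1*(-7)) = -97 + (5 + 7) = -97 + 12 = -85)
G*I(-5) = -85*(-5) = 425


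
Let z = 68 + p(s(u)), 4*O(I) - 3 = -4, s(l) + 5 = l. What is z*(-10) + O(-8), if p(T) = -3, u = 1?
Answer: -2601/4 ≈ -650.25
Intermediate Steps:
s(l) = -5 + l
O(I) = -¼ (O(I) = ¾ + (¼)*(-4) = ¾ - 1 = -¼)
z = 65 (z = 68 - 3 = 65)
z*(-10) + O(-8) = 65*(-10) - ¼ = -650 - ¼ = -2601/4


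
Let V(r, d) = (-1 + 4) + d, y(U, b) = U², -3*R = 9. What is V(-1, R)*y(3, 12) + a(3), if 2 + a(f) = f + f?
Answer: 4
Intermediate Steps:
a(f) = -2 + 2*f (a(f) = -2 + (f + f) = -2 + 2*f)
R = -3 (R = -⅓*9 = -3)
V(r, d) = 3 + d
V(-1, R)*y(3, 12) + a(3) = (3 - 3)*3² + (-2 + 2*3) = 0*9 + (-2 + 6) = 0 + 4 = 4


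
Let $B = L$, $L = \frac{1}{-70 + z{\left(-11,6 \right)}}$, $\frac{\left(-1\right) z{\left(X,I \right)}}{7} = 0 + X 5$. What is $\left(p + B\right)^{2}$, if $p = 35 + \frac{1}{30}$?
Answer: $\frac{487217329}{396900} \approx 1227.6$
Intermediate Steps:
$z{\left(X,I \right)} = - 35 X$ ($z{\left(X,I \right)} = - 7 \left(0 + X 5\right) = - 7 \left(0 + 5 X\right) = - 7 \cdot 5 X = - 35 X$)
$L = \frac{1}{315}$ ($L = \frac{1}{-70 - -385} = \frac{1}{-70 + 385} = \frac{1}{315} \approx 0.0031746$)
$p = \frac{1051}{30}$ ($p = 35 + \frac{1}{30} = \frac{1051}{30} \approx 35.033$)
$B = \frac{1}{315} \approx 0.0031746$
$\left(p + B\right)^{2} = \left(\frac{1051}{30} + \frac{1}{315}\right)^{2} = \left(\frac{22073}{630}\right)^{2} = \frac{487217329}{396900}$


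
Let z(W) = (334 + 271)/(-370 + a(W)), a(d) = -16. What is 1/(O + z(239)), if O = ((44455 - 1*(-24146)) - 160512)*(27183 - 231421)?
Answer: 386/7245883463143 ≈ 5.3272e-11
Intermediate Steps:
z(W) = -605/386 (z(W) = (334 + 271)/(-370 - 16) = 605/(-386) = 605*(-1/386) = -605/386)
O = 18771718818 (O = ((44455 + 24146) - 160512)*(-204238) = (68601 - 160512)*(-204238) = -91911*(-204238) = 18771718818)
1/(O + z(239)) = 1/(18771718818 - 605/386) = 1/(7245883463143/386) = 386/7245883463143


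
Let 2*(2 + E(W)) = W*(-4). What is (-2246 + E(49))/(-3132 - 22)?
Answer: 1173/1577 ≈ 0.74382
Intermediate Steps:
E(W) = -2 - 2*W (E(W) = -2 + (W*(-4))/2 = -2 + (-4*W)/2 = -2 - 2*W)
(-2246 + E(49))/(-3132 - 22) = (-2246 + (-2 - 2*49))/(-3132 - 22) = (-2246 + (-2 - 98))/(-3154) = (-2246 - 100)*(-1/3154) = -2346*(-1/3154) = 1173/1577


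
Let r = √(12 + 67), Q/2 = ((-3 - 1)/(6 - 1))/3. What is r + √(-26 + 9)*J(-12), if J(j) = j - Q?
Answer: √79 - 172*I*√17/15 ≈ 8.8882 - 47.278*I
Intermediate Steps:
Q = -8/15 (Q = 2*(((-3 - 1)/(6 - 1))/3) = 2*(-4/5*(⅓)) = 2*(-4*⅕*(⅓)) = 2*(-⅘*⅓) = 2*(-4/15) = -8/15 ≈ -0.53333)
r = √79 ≈ 8.8882
J(j) = 8/15 + j (J(j) = j - 1*(-8/15) = j + 8/15 = 8/15 + j)
r + √(-26 + 9)*J(-12) = √79 + √(-26 + 9)*(8/15 - 12) = √79 + √(-17)*(-172/15) = √79 + (I*√17)*(-172/15) = √79 - 172*I*√17/15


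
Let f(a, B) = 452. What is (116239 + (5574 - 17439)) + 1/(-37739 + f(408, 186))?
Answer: 3891793337/37287 ≈ 1.0437e+5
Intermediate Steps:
(116239 + (5574 - 17439)) + 1/(-37739 + f(408, 186)) = (116239 + (5574 - 17439)) + 1/(-37739 + 452) = (116239 - 11865) + 1/(-37287) = 104374 - 1/37287 = 3891793337/37287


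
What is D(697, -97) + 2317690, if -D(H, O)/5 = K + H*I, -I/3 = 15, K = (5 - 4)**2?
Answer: 2474510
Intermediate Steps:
K = 1 (K = 1**2 = 1)
I = -45 (I = -3*15 = -45)
D(H, O) = -5 + 225*H (D(H, O) = -5*(1 + H*(-45)) = -5*(1 - 45*H) = -5 + 225*H)
D(697, -97) + 2317690 = (-5 + 225*697) + 2317690 = (-5 + 156825) + 2317690 = 156820 + 2317690 = 2474510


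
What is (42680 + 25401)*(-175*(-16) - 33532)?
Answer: -2092265292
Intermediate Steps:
(42680 + 25401)*(-175*(-16) - 33532) = 68081*(2800 - 33532) = 68081*(-30732) = -2092265292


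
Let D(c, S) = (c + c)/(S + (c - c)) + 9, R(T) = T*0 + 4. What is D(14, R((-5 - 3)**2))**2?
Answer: 256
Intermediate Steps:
R(T) = 4 (R(T) = 0 + 4 = 4)
D(c, S) = 9 + 2*c/S (D(c, S) = (2*c)/(S + 0) + 9 = (2*c)/S + 9 = 2*c/S + 9 = 9 + 2*c/S)
D(14, R((-5 - 3)**2))**2 = (9 + 2*14/4)**2 = (9 + 2*14*(1/4))**2 = (9 + 7)**2 = 16**2 = 256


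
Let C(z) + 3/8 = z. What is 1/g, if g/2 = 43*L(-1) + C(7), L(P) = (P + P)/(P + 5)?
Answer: -4/119 ≈ -0.033613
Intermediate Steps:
C(z) = -3/8 + z
L(P) = 2*P/(5 + P) (L(P) = (2*P)/(5 + P) = 2*P/(5 + P))
g = -119/4 (g = 2*(43*(2*(-1)/(5 - 1)) + (-3/8 + 7)) = 2*(43*(2*(-1)/4) + 53/8) = 2*(43*(2*(-1)*(¼)) + 53/8) = 2*(43*(-½) + 53/8) = 2*(-43/2 + 53/8) = 2*(-119/8) = -119/4 ≈ -29.750)
1/g = 1/(-119/4) = -4/119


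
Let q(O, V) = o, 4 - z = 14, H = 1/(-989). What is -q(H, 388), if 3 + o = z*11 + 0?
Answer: 113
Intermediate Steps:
H = -1/989 ≈ -0.0010111
z = -10 (z = 4 - 1*14 = 4 - 14 = -10)
o = -113 (o = -3 + (-10*11 + 0) = -3 + (-110 + 0) = -3 - 110 = -113)
q(O, V) = -113
-q(H, 388) = -1*(-113) = 113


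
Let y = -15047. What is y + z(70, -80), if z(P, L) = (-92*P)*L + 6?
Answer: 500159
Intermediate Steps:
z(P, L) = 6 - 92*L*P (z(P, L) = -92*L*P + 6 = 6 - 92*L*P)
y + z(70, -80) = -15047 + (6 - 92*(-80)*70) = -15047 + (6 + 515200) = -15047 + 515206 = 500159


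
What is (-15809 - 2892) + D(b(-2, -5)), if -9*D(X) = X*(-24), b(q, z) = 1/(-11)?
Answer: -617141/33 ≈ -18701.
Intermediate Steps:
b(q, z) = -1/11
D(X) = 8*X/3 (D(X) = -X*(-24)/9 = -(-8)*X/3 = 8*X/3)
(-15809 - 2892) + D(b(-2, -5)) = (-15809 - 2892) + (8/3)*(-1/11) = -18701 - 8/33 = -617141/33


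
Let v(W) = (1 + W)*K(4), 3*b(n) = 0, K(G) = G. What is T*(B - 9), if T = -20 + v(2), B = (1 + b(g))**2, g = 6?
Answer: 64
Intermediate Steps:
b(n) = 0 (b(n) = (1/3)*0 = 0)
B = 1 (B = (1 + 0)**2 = 1**2 = 1)
v(W) = 4 + 4*W (v(W) = (1 + W)*4 = 4 + 4*W)
T = -8 (T = -20 + (4 + 4*2) = -20 + (4 + 8) = -20 + 12 = -8)
T*(B - 9) = -8*(1 - 9) = -8*(-8) = 64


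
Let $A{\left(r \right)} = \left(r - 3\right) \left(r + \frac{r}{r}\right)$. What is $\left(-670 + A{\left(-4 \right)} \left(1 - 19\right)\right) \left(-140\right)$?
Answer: $146720$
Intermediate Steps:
$A{\left(r \right)} = \left(1 + r\right) \left(-3 + r\right)$ ($A{\left(r \right)} = \left(-3 + r\right) \left(r + 1\right) = \left(-3 + r\right) \left(1 + r\right) = \left(1 + r\right) \left(-3 + r\right)$)
$\left(-670 + A{\left(-4 \right)} \left(1 - 19\right)\right) \left(-140\right) = \left(-670 + \left(-3 + \left(-4\right)^{2} - -8\right) \left(1 - 19\right)\right) \left(-140\right) = \left(-670 + \left(-3 + 16 + 8\right) \left(-18\right)\right) \left(-140\right) = \left(-670 + 21 \left(-18\right)\right) \left(-140\right) = \left(-670 - 378\right) \left(-140\right) = \left(-1048\right) \left(-140\right) = 146720$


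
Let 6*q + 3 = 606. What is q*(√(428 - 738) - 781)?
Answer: -156981/2 + 201*I*√310/2 ≈ -78491.0 + 1769.5*I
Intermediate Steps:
q = 201/2 (q = -½ + (⅙)*606 = -½ + 101 = 201/2 ≈ 100.50)
q*(√(428 - 738) - 781) = 201*(√(428 - 738) - 781)/2 = 201*(√(-310) - 781)/2 = 201*(I*√310 - 781)/2 = 201*(-781 + I*√310)/2 = -156981/2 + 201*I*√310/2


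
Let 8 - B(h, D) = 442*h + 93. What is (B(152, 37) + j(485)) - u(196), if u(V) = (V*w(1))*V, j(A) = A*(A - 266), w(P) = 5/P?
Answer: -153134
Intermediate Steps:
B(h, D) = -85 - 442*h (B(h, D) = 8 - (442*h + 93) = 8 - (93 + 442*h) = 8 + (-93 - 442*h) = -85 - 442*h)
j(A) = A*(-266 + A)
u(V) = 5*V² (u(V) = (V*(5/1))*V = (V*(5*1))*V = (V*5)*V = (5*V)*V = 5*V²)
(B(152, 37) + j(485)) - u(196) = ((-85 - 442*152) + 485*(-266 + 485)) - 5*196² = ((-85 - 67184) + 485*219) - 5*38416 = (-67269 + 106215) - 1*192080 = 38946 - 192080 = -153134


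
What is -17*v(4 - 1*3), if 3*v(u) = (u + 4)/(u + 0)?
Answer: -85/3 ≈ -28.333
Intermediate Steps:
v(u) = (4 + u)/(3*u) (v(u) = ((u + 4)/(u + 0))/3 = ((4 + u)/u)/3 = (4 + u)/(3*u))
-17*v(4 - 1*3) = -17*(4 + (4 - 1*3))/(3*(4 - 1*3)) = -17*(4 + (4 - 3))/(3*(4 - 3)) = -17*(4 + 1)/(3*1) = -17*5/3 = -85/3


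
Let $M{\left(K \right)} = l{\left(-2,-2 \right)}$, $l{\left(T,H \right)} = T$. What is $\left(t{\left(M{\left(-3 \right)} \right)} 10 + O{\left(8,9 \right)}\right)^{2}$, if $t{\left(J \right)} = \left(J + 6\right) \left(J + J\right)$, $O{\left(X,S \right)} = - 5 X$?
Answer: $40000$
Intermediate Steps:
$M{\left(K \right)} = -2$
$t{\left(J \right)} = 2 J \left(6 + J\right)$ ($t{\left(J \right)} = \left(6 + J\right) 2 J = 2 J \left(6 + J\right)$)
$\left(t{\left(M{\left(-3 \right)} \right)} 10 + O{\left(8,9 \right)}\right)^{2} = \left(2 \left(-2\right) \left(6 - 2\right) 10 - 40\right)^{2} = \left(2 \left(-2\right) 4 \cdot 10 - 40\right)^{2} = \left(\left(-16\right) 10 - 40\right)^{2} = \left(-160 - 40\right)^{2} = \left(-200\right)^{2} = 40000$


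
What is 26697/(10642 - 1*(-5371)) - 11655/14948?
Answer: 5741493/6469252 ≈ 0.88750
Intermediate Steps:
26697/(10642 - 1*(-5371)) - 11655/14948 = 26697/(10642 + 5371) - 11655*1/14948 = 26697/16013 - 315/404 = 5741493/6469252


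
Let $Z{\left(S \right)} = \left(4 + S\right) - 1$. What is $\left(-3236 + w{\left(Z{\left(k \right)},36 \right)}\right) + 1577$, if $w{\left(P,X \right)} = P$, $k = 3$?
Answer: $-1653$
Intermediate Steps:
$Z{\left(S \right)} = 3 + S$
$\left(-3236 + w{\left(Z{\left(k \right)},36 \right)}\right) + 1577 = \left(-3236 + \left(3 + 3\right)\right) + 1577 = \left(-3236 + 6\right) + 1577 = -3230 + 1577 = -1653$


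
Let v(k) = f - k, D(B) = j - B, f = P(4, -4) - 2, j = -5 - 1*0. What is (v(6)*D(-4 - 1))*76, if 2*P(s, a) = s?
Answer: 0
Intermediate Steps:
P(s, a) = s/2
j = -5 (j = -5 + 0 = -5)
f = 0 (f = (1/2)*4 - 2 = 2 - 2 = 0)
D(B) = -5 - B
v(k) = -k (v(k) = 0 - k = -k)
(v(6)*D(-4 - 1))*76 = ((-1*6)*(-5 - (-4 - 1)))*76 = -6*(-5 - 1*(-5))*76 = -6*(-5 + 5)*76 = -6*0*76 = 0*76 = 0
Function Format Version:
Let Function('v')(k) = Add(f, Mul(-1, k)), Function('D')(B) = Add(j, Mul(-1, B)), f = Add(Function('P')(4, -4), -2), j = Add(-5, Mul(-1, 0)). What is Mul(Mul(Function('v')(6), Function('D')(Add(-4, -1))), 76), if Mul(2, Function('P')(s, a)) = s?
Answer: 0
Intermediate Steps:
Function('P')(s, a) = Mul(Rational(1, 2), s)
j = -5 (j = Add(-5, 0) = -5)
f = 0 (f = Add(Mul(Rational(1, 2), 4), -2) = Add(2, -2) = 0)
Function('D')(B) = Add(-5, Mul(-1, B))
Function('v')(k) = Mul(-1, k) (Function('v')(k) = Add(0, Mul(-1, k)) = Mul(-1, k))
Mul(Mul(Function('v')(6), Function('D')(Add(-4, -1))), 76) = Mul(Mul(Mul(-1, 6), Add(-5, Mul(-1, Add(-4, -1)))), 76) = Mul(Mul(-6, Add(-5, Mul(-1, -5))), 76) = Mul(Mul(-6, Add(-5, 5)), 76) = Mul(Mul(-6, 0), 76) = Mul(0, 76) = 0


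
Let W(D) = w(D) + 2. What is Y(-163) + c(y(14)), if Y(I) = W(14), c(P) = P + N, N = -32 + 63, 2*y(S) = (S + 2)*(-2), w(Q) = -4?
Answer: 13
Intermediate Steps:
y(S) = -2 - S (y(S) = ((S + 2)*(-2))/2 = ((2 + S)*(-2))/2 = (-4 - 2*S)/2 = -2 - S)
N = 31
W(D) = -2 (W(D) = -4 + 2 = -2)
c(P) = 31 + P (c(P) = P + 31 = 31 + P)
Y(I) = -2
Y(-163) + c(y(14)) = -2 + (31 + (-2 - 1*14)) = -2 + (31 + (-2 - 14)) = -2 + (31 - 16) = -2 + 15 = 13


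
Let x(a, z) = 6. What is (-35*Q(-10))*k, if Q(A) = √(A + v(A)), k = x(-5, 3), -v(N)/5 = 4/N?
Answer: -420*I*√2 ≈ -593.97*I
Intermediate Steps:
v(N) = -20/N
k = 6
Q(A) = √(A - 20/A)
(-35*Q(-10))*k = -35*√(-10 - 20/(-10))*6 = -35*√(-10 - 20*(-⅒))*6 = -35*√(-10 + 2)*6 = -70*I*√2*6 = -420*I*√2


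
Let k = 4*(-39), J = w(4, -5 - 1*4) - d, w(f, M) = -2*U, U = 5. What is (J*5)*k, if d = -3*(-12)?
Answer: 35880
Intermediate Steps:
w(f, M) = -10 (w(f, M) = -2*5 = -10)
d = 36
J = -46 (J = -10 - 1*36 = -10 - 36 = -46)
k = -156
(J*5)*k = -46*5*(-156) = -230*(-156) = 35880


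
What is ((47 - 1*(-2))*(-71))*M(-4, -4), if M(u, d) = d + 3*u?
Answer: 55664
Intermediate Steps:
((47 - 1*(-2))*(-71))*M(-4, -4) = ((47 - 1*(-2))*(-71))*(-4 + 3*(-4)) = ((47 + 2)*(-71))*(-4 - 12) = (49*(-71))*(-16) = -3479*(-16) = 55664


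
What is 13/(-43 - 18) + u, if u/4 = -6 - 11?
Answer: -4161/61 ≈ -68.213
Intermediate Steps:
u = -68 (u = 4*(-6 - 11) = 4*(-17) = -68)
13/(-43 - 18) + u = 13/(-43 - 18) - 68 = 13/(-61) - 68 = -1/61*13 - 68 = -13/61 - 68 = -4161/61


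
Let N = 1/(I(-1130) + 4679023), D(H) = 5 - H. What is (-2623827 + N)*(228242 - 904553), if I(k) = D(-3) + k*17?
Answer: 8268959830209210426/4659821 ≈ 1.7745e+12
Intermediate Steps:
I(k) = 8 + 17*k (I(k) = (5 - 1*(-3)) + k*17 = (5 + 3) + 17*k = 8 + 17*k)
N = 1/4659821 (N = 1/((8 + 17*(-1130)) + 4679023) = 1/((8 - 19210) + 4679023) = 1/(-19202 + 4679023) = 1/4659821 ≈ 2.1460e-7)
(-2623827 + N)*(228242 - 904553) = (-2623827 + 1/4659821)*(228242 - 904553) = -12226564154966/4659821*(-676311) = 8268959830209210426/4659821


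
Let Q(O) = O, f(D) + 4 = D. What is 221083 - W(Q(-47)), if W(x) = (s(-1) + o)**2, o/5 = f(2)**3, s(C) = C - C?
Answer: 219483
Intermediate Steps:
f(D) = -4 + D
s(C) = 0
o = -40 (o = 5*(-4 + 2)**3 = 5*(-2)**3 = 5*(-8) = -40)
W(x) = 1600 (W(x) = (0 - 40)**2 = (-40)**2 = 1600)
221083 - W(Q(-47)) = 221083 - 1*1600 = 221083 - 1600 = 219483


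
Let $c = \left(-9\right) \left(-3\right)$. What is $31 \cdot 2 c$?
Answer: $1674$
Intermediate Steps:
$c = 27$
$31 \cdot 2 c = 31 \cdot 2 \cdot 27 = 62 \cdot 27 = 1674$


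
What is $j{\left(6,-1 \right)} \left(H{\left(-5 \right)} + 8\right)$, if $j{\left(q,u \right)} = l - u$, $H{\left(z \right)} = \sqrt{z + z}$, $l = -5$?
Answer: $-32 - 4 i \sqrt{10} \approx -32.0 - 12.649 i$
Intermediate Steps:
$H{\left(z \right)} = \sqrt{2} \sqrt{z}$ ($H{\left(z \right)} = \sqrt{2 z} = \sqrt{2} \sqrt{z}$)
$j{\left(q,u \right)} = -5 - u$
$j{\left(6,-1 \right)} \left(H{\left(-5 \right)} + 8\right) = \left(-5 - -1\right) \left(\sqrt{2} \sqrt{-5} + 8\right) = \left(-5 + 1\right) \left(\sqrt{2} i \sqrt{5} + 8\right) = - 4 \left(i \sqrt{10} + 8\right) = - 4 \left(8 + i \sqrt{10}\right) = -32 - 4 i \sqrt{10}$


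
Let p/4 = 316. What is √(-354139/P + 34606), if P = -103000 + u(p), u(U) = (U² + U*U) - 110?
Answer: √330908673826480346/3092282 ≈ 186.03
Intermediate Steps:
p = 1264 (p = 4*316 = 1264)
u(U) = -110 + 2*U² (u(U) = (U² + U²) - 110 = 2*U² - 110 = -110 + 2*U²)
P = 3092282 (P = -103000 + (-110 + 2*1264²) = -103000 + (-110 + 2*1597696) = -103000 + (-110 + 3195392) = -103000 + 3195282 = 3092282)
√(-354139/P + 34606) = √(-354139/3092282 + 34606) = √(107011156753/3092282) = √330908673826480346/3092282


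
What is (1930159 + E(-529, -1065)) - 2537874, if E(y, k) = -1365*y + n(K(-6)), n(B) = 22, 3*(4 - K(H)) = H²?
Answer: 114392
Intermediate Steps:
K(H) = 4 - H²/3
E(y, k) = 22 - 1365*y (E(y, k) = -1365*y + 22 = 22 - 1365*y)
(1930159 + E(-529, -1065)) - 2537874 = (1930159 + (22 - 1365*(-529))) - 2537874 = (1930159 + (22 + 722085)) - 2537874 = (1930159 + 722107) - 2537874 = 2652266 - 2537874 = 114392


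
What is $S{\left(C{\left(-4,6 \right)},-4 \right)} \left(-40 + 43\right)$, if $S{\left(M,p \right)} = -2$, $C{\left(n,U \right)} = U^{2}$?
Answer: $-6$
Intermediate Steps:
$S{\left(C{\left(-4,6 \right)},-4 \right)} \left(-40 + 43\right) = - 2 \left(-40 + 43\right) = \left(-2\right) 3 = -6$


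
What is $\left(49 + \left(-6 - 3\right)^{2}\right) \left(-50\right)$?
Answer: $-6500$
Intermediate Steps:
$\left(49 + \left(-6 - 3\right)^{2}\right) \left(-50\right) = \left(49 + \left(-9\right)^{2}\right) \left(-50\right) = \left(49 + 81\right) \left(-50\right) = 130 \left(-50\right) = -6500$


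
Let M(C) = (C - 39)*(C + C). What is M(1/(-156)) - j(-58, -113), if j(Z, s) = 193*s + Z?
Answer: 266083741/12168 ≈ 21868.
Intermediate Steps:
j(Z, s) = Z + 193*s
M(C) = 2*C*(-39 + C) (M(C) = (-39 + C)*(2*C) = 2*C*(-39 + C))
M(1/(-156)) - j(-58, -113) = 2*(-39 + 1/(-156))/(-156) - (-58 + 193*(-113)) = 2*(-1/156)*(-39 - 1/156) - (-58 - 21809) = 2*(-1/156)*(-6085/156) - 1*(-21867) = 6085/12168 + 21867 = 266083741/12168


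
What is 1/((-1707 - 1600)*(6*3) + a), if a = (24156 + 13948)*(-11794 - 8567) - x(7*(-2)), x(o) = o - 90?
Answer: -1/775894966 ≈ -1.2888e-9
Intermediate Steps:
x(o) = -90 + o
a = -775835440 (a = (24156 + 13948)*(-11794 - 8567) - (-90 + 7*(-2)) = 38104*(-20361) - (-90 - 14) = -775835544 - 1*(-104) = -775835544 + 104 = -775835440)
1/((-1707 - 1600)*(6*3) + a) = 1/((-1707 - 1600)*(6*3) - 775835440) = 1/(-3307*18 - 775835440) = 1/(-59526 - 775835440) = 1/(-775894966) = -1/775894966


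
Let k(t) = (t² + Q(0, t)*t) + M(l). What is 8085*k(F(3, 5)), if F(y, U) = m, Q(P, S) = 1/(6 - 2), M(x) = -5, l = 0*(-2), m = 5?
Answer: 687225/4 ≈ 1.7181e+5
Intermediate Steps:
l = 0
Q(P, S) = ¼ (Q(P, S) = 1/4 = ¼)
F(y, U) = 5
k(t) = -5 + t² + t/4 (k(t) = (t² + t/4) - 5 = -5 + t² + t/4)
8085*k(F(3, 5)) = 8085*(-5 + 5² + (¼)*5) = 8085*(-5 + 25 + 5/4) = 8085*(85/4) = 687225/4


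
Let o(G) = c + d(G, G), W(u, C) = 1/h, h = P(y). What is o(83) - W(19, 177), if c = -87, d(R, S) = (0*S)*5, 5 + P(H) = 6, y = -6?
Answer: -88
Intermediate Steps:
P(H) = 1 (P(H) = -5 + 6 = 1)
d(R, S) = 0 (d(R, S) = 0*5 = 0)
h = 1
W(u, C) = 1 (W(u, C) = 1/1 = 1)
o(G) = -87 (o(G) = -87 + 0 = -87)
o(83) - W(19, 177) = -87 - 1*1 = -87 - 1 = -88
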